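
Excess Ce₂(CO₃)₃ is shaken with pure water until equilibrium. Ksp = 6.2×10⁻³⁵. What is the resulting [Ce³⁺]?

Ce₂(CO₃)₃(s) ⇌ 2 Ce³⁺(aq) + 3 CO₃²⁻(aq)
With molar solubility s: [Ce³⁺] = 2s, [CO₃²⁻] = 3s.
Ksp = [Ce³⁺]^2[CO₃²⁻]^3 = (2s)^2 · (3s)^3 = 108s^5 = 6.2×10⁻³⁵
s = 5.6×10⁻⁸ mol/L
[Ce³⁺] = 2s = 1.1×10⁻⁷ mol/L

1.1×10⁻⁷ M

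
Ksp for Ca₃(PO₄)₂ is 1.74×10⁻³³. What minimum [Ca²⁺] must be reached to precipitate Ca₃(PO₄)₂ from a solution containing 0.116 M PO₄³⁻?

5.06×10⁻¹¹ M

Each salt precipitates once Q = Ksp for that salt.
Ca₃(PO₄)₂(s) ⇌ 3 Ca²⁺(aq) + 2 PO₄³⁻(aq)
Ksp = [Ca²⁺]^3[PO₄³⁻]^2 = [Ca²⁺]^3(0.116)^2
[Ca²⁺]^3 = 1.74×10⁻³³ / (0.116)^2 = 1.29×10⁻³¹
[Ca²⁺] = 5.06×10⁻¹¹ M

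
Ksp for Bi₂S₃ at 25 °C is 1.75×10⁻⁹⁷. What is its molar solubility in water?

Bi₂S₃(s) ⇌ 2 Bi³⁺(aq) + 3 S²⁻(aq)
With molar solubility s: [Bi³⁺] = 2s, [S²⁻] = 3s.
Ksp = [Bi³⁺]^2[S²⁻]^3 = (2s)^2 · (3s)^3 = 108s^5
108s^5 = 1.75×10⁻⁹⁷  ⇒  s^5 = 1.62×10⁻⁹⁹
s = 1.75×10⁻²⁰ M

1.75×10⁻²⁰ M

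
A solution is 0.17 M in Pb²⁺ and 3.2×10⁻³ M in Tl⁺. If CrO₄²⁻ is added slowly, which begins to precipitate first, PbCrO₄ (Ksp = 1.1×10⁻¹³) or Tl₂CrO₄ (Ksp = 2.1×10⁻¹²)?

Precipitation of each salt begins when its ion product equals Ksp.
For PbCrO₄: [CrO₄²⁻] = (Ksp/[Pb²⁺]) = 6.5×10⁻¹³ M
For Tl₂CrO₄: [CrO₄²⁻] = (Ksp/[Tl⁺]^2) = 2.1×10⁻⁷ M
Since PbCrO₄ needs less CrO₄²⁻ to reach saturation, it precipitates first.

PbCrO₄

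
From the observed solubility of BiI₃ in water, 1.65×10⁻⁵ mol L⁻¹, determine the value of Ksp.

Ksp = 2.00×10⁻¹⁸

BiI₃(s) ⇌ Bi³⁺(aq) + 3 I⁻(aq)
If s mol/L of BiI₃ dissolves, [Bi³⁺] = s and [I⁻] = 3s.
Ksp = [Bi³⁺][I⁻]^3 = s · (3s)^3 = 27s^4
Ksp = 27 × (1.65×10⁻⁵)^4 = 2.00×10⁻¹⁸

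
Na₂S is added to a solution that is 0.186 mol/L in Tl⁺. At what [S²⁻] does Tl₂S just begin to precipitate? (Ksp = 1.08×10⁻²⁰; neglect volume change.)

3.12×10⁻¹⁹ M

Each salt precipitates once Q = Ksp for that salt.
Tl₂S(s) ⇌ 2 Tl⁺(aq) + S²⁻(aq)
Ksp = [Tl⁺]^2[S²⁻] = [S²⁻](0.186)^2
[S²⁻] = 1.08×10⁻²⁰ / (0.186)^2 = 3.12×10⁻¹⁹
[S²⁻] = 3.12×10⁻¹⁹ mol/L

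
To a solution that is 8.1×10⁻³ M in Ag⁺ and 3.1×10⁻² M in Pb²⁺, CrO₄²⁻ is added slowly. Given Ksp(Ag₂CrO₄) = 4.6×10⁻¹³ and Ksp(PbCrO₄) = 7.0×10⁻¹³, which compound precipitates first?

PbCrO₄

A salt starts to precipitate once the ion product Q reaches its Ksp.
For Ag₂CrO₄: [CrO₄²⁻] = (Ksp/[Ag⁺]^2) = 7.0×10⁻⁹ M
For PbCrO₄: [CrO₄²⁻] = (Ksp/[Pb²⁺]) = 2.3×10⁻¹¹ M
PbCrO₄ requires the lower [CrO₄²⁻], so it precipitates first.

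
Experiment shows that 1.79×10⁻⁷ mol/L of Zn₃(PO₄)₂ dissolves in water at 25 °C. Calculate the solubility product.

Zn₃(PO₄)₂(s) ⇌ 3 Zn²⁺(aq) + 2 PO₄³⁻(aq)
If s mol/L of Zn₃(PO₄)₂ dissolves, [Zn²⁺] = 3s and [PO₄³⁻] = 2s.
Ksp = [Zn²⁺]^3[PO₄³⁻]^2 = (3s)^3 · (2s)^2 = 108s^5
Ksp = 108 × (1.79×10⁻⁷)^5 = 1.98×10⁻³²

Ksp = 1.98×10⁻³²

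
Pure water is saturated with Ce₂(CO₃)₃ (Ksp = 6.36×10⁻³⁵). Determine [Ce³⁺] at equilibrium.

1.14×10⁻⁷ M

Ce₂(CO₃)₃(s) ⇌ 2 Ce³⁺(aq) + 3 CO₃²⁻(aq)
Let s be the molar solubility. Then [Ce³⁺] = 2s and [CO₃²⁻] = 3s.
Ksp = [Ce³⁺]^2[CO₃²⁻]^3 = (2s)^2 · (3s)^3 = 108s^5 = 6.36×10⁻³⁵
s = 5.68×10⁻⁸ mol L⁻¹
[Ce³⁺] = 2s = 1.14×10⁻⁷ mol L⁻¹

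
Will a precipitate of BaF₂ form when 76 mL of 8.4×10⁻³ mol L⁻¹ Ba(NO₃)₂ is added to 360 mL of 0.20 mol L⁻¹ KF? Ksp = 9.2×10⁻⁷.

Yes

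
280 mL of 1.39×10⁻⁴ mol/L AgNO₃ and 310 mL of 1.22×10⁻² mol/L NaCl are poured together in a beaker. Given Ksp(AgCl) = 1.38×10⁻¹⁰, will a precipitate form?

Yes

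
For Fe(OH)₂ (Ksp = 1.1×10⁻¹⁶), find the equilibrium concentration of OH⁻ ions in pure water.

Fe(OH)₂(s) ⇌ Fe²⁺(aq) + 2 OH⁻(aq)
If s mol/L of Fe(OH)₂ dissolves, [Fe²⁺] = s and [OH⁻] = 2s.
Ksp = [Fe²⁺][OH⁻]^2 = s · (2s)^2 = 4s^3 = 1.1×10⁻¹⁶
s = 3.0×10⁻⁶ mol L⁻¹
[OH⁻] = 2s = 6.0×10⁻⁶ mol L⁻¹

6.0×10⁻⁶ M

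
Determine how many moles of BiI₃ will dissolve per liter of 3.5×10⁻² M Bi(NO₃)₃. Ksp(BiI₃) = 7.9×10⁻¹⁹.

9.4×10⁻⁷ M

BiI₃(s) ⇌ Bi³⁺(aq) + 3 I⁻(aq)
Bi³⁺ is already present at 3.5×10⁻² M. If s mol/L of BiI₃ dissolves, [I⁻] = 3s while [Bi³⁺] ≈ 3.5×10⁻² M.
Ksp = [Bi³⁺][I⁻]^3 = (3.5×10⁻²)(3s)^3
(3s)^3 = 7.9×10⁻¹⁹ / (3.5×10⁻²) = 2.3×10⁻¹⁷
s = 9.4×10⁻⁷ M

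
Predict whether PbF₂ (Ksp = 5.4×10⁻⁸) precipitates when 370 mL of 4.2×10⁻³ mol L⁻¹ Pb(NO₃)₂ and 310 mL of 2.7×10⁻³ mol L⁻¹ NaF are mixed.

No

Total volume after mixing = 370 + 310 = 680 mL.
[Pb²⁺] = (4.2×10⁻³)(370)/680 = 2.3×10⁻³ mol L⁻¹
[F⁻] = (2.7×10⁻³)(310)/680 = 1.2×10⁻³ mol L⁻¹
Q = [Pb²⁺][F⁻]^2 = 3.5×10⁻⁹
Q = 3.5×10⁻⁹ < Ksp = 5.4×10⁻⁸, so the solution is unsaturated and no precipitate forms.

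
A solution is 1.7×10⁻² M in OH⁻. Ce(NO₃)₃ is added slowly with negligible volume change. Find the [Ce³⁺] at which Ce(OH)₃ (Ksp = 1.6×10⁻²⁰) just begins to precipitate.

3.3×10⁻¹⁵ M

Each salt precipitates once Q = Ksp for that salt.
Ce(OH)₃(s) ⇌ Ce³⁺(aq) + 3 OH⁻(aq)
Ksp = [Ce³⁺][OH⁻]^3 = [Ce³⁺](1.7×10⁻²)^3
[Ce³⁺] = 1.6×10⁻²⁰ / (1.7×10⁻²)^3 = 3.3×10⁻¹⁵
[Ce³⁺] = 3.3×10⁻¹⁵ M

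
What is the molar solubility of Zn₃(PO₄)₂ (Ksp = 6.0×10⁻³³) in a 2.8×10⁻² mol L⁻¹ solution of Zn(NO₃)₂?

Zn₃(PO₄)₂(s) ⇌ 3 Zn²⁺(aq) + 2 PO₄³⁻(aq)
With Zn²⁺ already at 2.8×10⁻² mol L⁻¹ and s small, take [Zn²⁺] ≈ 2.8×10⁻² mol L⁻¹ and [PO₄³⁻] = 2s.
Ksp = [Zn²⁺]^3[PO₄³⁻]^2 = (2.8×10⁻²)^3(2s)^2
(2s)^2 = 6.0×10⁻³³ / (2.8×10⁻²)^3 = 2.7×10⁻²⁸
s = 8.3×10⁻¹⁵ mol L⁻¹

8.3×10⁻¹⁵ M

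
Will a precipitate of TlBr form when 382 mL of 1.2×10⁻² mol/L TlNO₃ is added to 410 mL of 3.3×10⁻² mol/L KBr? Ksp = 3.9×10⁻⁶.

After mixing, V = 382 mL + 410 mL = 792 mL.
[Tl⁺] = (1.2×10⁻²)(382)/792 = 5.8×10⁻³ mol/L
[Br⁻] = (3.3×10⁻²)(410)/792 = 1.7×10⁻² mol/L
Q = [Tl⁺][Br⁻] = 9.9×10⁻⁵
Since Q (9.9×10⁻⁵) exceeds Ksp (3.9×10⁻⁶), TlBr will precipitate.

Yes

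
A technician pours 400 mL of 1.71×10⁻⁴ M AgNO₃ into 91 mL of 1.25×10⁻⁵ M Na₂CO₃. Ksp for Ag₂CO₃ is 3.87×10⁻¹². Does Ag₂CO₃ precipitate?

No

Total volume after mixing = 400 + 91 = 491 mL.
[Ag⁺] = (1.71×10⁻⁴)(400)/491 = 1.39×10⁻⁴ M
[CO₃²⁻] = (1.25×10⁻⁵)(91)/491 = 2.32×10⁻⁶ M
Q = [Ag⁺]^2[CO₃²⁻] = 4.50×10⁻¹⁴
Since Q (4.50×10⁻¹⁴) is less than Ksp (3.87×10⁻¹²), no Ag₂CO₃ precipitates.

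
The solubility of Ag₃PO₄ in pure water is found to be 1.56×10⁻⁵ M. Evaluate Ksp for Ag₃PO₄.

Ksp = 1.60×10⁻¹⁸

Ag₃PO₄(s) ⇌ 3 Ag⁺(aq) + PO₄³⁻(aq)
For each mole of Ag₃PO₄ that dissolves per liter, [Ag⁺] = 3s and [PO₄³⁻] = s; let s denote this solubility.
Ksp = [Ag⁺]^3[PO₄³⁻] = (3s)^3 · s = 27s^4
Ksp = 27 × (1.56×10⁻⁵)^4 = 1.60×10⁻¹⁸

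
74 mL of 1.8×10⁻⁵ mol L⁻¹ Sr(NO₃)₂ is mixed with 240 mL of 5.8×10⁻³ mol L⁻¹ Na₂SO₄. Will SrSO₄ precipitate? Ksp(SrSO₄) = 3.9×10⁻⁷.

No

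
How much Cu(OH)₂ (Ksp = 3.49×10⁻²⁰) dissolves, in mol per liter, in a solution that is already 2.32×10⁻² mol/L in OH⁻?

6.48×10⁻¹⁷ M

Cu(OH)₂(s) ⇌ Cu²⁺(aq) + 2 OH⁻(aq)
Let s be the solubility of Cu(OH)₂ here. The common ion gives [OH⁻] ≈ 2.32×10⁻² mol/L, and [Cu²⁺] = s.
Ksp = [Cu²⁺][OH⁻]^2 = s(2.32×10⁻²)^2
s = 3.49×10⁻²⁰ / (2.32×10⁻²)^2 = 6.48×10⁻¹⁷
s = 6.48×10⁻¹⁷ mol/L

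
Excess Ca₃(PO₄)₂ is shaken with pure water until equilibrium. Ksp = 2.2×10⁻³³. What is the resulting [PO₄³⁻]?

2.3×10⁻⁷ M

Ca₃(PO₄)₂(s) ⇌ 3 Ca²⁺(aq) + 2 PO₄³⁻(aq)
Let s be the molar solubility. Then [Ca²⁺] = 3s and [PO₄³⁻] = 2s.
Ksp = [Ca²⁺]^3[PO₄³⁻]^2 = (3s)^3 · (2s)^2 = 108s^5 = 2.2×10⁻³³
s = 1.2×10⁻⁷ mol L⁻¹
[PO₄³⁻] = 2s = 2.3×10⁻⁷ mol L⁻¹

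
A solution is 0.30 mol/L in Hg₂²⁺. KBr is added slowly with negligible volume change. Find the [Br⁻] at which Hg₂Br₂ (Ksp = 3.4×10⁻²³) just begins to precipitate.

1.1×10⁻¹¹ M

Each salt precipitates once Q = Ksp for that salt.
Hg₂Br₂(s) ⇌ Hg₂²⁺(aq) + 2 Br⁻(aq)
Ksp = [Hg₂²⁺][Br⁻]^2 = [Br⁻]^2(0.30)
[Br⁻]^2 = 3.4×10⁻²³ / (0.30) = 1.1×10⁻²²
[Br⁻] = 1.1×10⁻¹¹ mol/L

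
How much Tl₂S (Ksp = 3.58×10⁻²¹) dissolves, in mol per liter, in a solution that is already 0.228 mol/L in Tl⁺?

6.89×10⁻²⁰ M

Tl₂S(s) ⇌ 2 Tl⁺(aq) + S²⁻(aq)
Tl⁺ is already present at 0.228 mol/L. If s mol/L of Tl₂S dissolves, [S²⁻] = s while [Tl⁺] ≈ 0.228 mol/L.
Ksp = [Tl⁺]^2[S²⁻] = (0.228)^2s
s = 3.58×10⁻²¹ / (0.228)^2 = 6.89×10⁻²⁰
s = 6.89×10⁻²⁰ mol/L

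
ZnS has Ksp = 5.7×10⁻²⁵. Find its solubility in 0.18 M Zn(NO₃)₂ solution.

3.2×10⁻²⁴ M

ZnS(s) ⇌ Zn²⁺(aq) + S²⁻(aq)
The solution already contains Zn²⁺ at 0.18 M. Let s be the molar solubility of ZnS.
[Zn²⁺] ≈ 0.18 M (common ion dominates); [S²⁻] = s.
Ksp = [Zn²⁺][S²⁻] = (0.18)s
s = 5.7×10⁻²⁵ / (0.18) = 3.2×10⁻²⁴
s = 3.2×10⁻²⁴ M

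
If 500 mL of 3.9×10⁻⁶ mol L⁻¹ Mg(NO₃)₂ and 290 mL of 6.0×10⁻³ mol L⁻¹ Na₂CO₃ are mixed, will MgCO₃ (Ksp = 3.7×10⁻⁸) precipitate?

The combined volume is 790 mL.
[Mg²⁺] = (3.9×10⁻⁶)(500)/790 = 2.5×10⁻⁶ mol L⁻¹
[CO₃²⁻] = (6.0×10⁻³)(290)/790 = 2.2×10⁻³ mol L⁻¹
Q = [Mg²⁺][CO₃²⁻] = 5.4×10⁻⁹
Q = 5.4×10⁻⁹ < Ksp = 3.7×10⁻⁸, so the solution is unsaturated and no precipitate forms.

No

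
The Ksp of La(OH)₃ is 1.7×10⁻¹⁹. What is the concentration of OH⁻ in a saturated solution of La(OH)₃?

2.7×10⁻⁵ M

La(OH)₃(s) ⇌ La³⁺(aq) + 3 OH⁻(aq)
Call the molar solubility s, so that [La³⁺] = s and [OH⁻] = 3s.
Ksp = [La³⁺][OH⁻]^3 = s · (3s)^3 = 27s^4 = 1.7×10⁻¹⁹
s = 8.9×10⁻⁶ mol/L
[OH⁻] = 3s = 2.7×10⁻⁵ mol/L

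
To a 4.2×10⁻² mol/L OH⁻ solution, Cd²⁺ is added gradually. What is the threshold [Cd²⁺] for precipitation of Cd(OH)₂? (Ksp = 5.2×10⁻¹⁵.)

Precipitation begins when Q = Ksp.
Cd(OH)₂(s) ⇌ Cd²⁺(aq) + 2 OH⁻(aq)
Ksp = [Cd²⁺][OH⁻]^2 = [Cd²⁺](4.2×10⁻²)^2
[Cd²⁺] = 5.2×10⁻¹⁵ / (4.2×10⁻²)^2 = 2.9×10⁻¹²
[Cd²⁺] = 2.9×10⁻¹² mol/L

2.9×10⁻¹² M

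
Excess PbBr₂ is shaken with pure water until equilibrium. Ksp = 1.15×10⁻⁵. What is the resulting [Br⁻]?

2.84×10⁻² M

PbBr₂(s) ⇌ Pb²⁺(aq) + 2 Br⁻(aq)
Let s be the molar solubility. Then [Pb²⁺] = s and [Br⁻] = 2s.
Ksp = [Pb²⁺][Br⁻]^2 = s · (2s)^2 = 4s^3 = 1.15×10⁻⁵
s = 1.42×10⁻² M
[Br⁻] = 2s = 2.84×10⁻² M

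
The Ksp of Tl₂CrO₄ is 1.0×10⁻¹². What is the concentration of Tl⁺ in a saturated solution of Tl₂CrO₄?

Tl₂CrO₄(s) ⇌ 2 Tl⁺(aq) + CrO₄²⁻(aq)
Let s be the molar solubility. Then [Tl⁺] = 2s and [CrO₄²⁻] = s.
Ksp = [Tl⁺]^2[CrO₄²⁻] = (2s)^2 · s = 4s^3 = 1.0×10⁻¹²
s = 6.3×10⁻⁵ mol L⁻¹
[Tl⁺] = 2s = 1.3×10⁻⁴ mol L⁻¹

1.3×10⁻⁴ M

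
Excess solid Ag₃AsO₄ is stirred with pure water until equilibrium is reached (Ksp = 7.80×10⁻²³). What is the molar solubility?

Ag₃AsO₄(s) ⇌ 3 Ag⁺(aq) + AsO₄³⁻(aq)
If s mol/L of Ag₃AsO₄ dissolves, [Ag⁺] = 3s and [AsO₄³⁻] = s.
Ksp = [Ag⁺]^3[AsO₄³⁻] = (3s)^3 · s = 27s^4
27s^4 = 7.80×10⁻²³  ⇒  s^4 = 2.89×10⁻²⁴
Taking the 4th root, s = 1.30×10⁻⁶ mol/L.

1.30×10⁻⁶ M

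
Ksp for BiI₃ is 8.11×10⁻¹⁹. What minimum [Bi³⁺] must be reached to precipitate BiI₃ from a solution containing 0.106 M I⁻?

6.81×10⁻¹⁶ M

Each salt precipitates once Q = Ksp for that salt.
BiI₃(s) ⇌ Bi³⁺(aq) + 3 I⁻(aq)
Ksp = [Bi³⁺][I⁻]^3 = [Bi³⁺](0.106)^3
[Bi³⁺] = 8.11×10⁻¹⁹ / (0.106)^3 = 6.81×10⁻¹⁶
[Bi³⁺] = 6.81×10⁻¹⁶ M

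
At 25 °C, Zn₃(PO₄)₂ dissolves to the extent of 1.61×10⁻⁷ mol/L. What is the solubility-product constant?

Ksp = 1.17×10⁻³²

Zn₃(PO₄)₂(s) ⇌ 3 Zn²⁺(aq) + 2 PO₄³⁻(aq)
If s mol/L of Zn₃(PO₄)₂ dissolves, [Zn²⁺] = 3s and [PO₄³⁻] = 2s.
Ksp = [Zn²⁺]^3[PO₄³⁻]^2 = (3s)^3 · (2s)^2 = 108s^5
Ksp = 108 × (1.61×10⁻⁷)^5 = 1.17×10⁻³²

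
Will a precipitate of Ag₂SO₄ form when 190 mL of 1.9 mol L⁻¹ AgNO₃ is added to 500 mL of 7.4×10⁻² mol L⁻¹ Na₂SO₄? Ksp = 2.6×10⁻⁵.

The combined volume is 690 mL.
[Ag⁺] = (1.9)(190)/690 = 0.52 mol L⁻¹
[SO₄²⁻] = (7.4×10⁻²)(500)/690 = 5.4×10⁻² mol L⁻¹
Q = [Ag⁺]^2[SO₄²⁻] = 1.5×10⁻²
Since Q (1.5×10⁻²) exceeds Ksp (2.6×10⁻⁵), Ag₂SO₄ will precipitate.

Yes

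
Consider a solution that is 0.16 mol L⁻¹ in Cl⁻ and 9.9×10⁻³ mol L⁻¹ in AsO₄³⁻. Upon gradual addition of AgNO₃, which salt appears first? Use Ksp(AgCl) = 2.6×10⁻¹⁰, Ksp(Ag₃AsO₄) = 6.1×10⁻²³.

Each salt precipitates once Q = Ksp for that salt.
For AgCl: [Ag⁺] = (Ksp/[Cl⁻]) = 1.6×10⁻⁹ mol L⁻¹
For Ag₃AsO₄: [Ag⁺] = (Ksp/[AsO₄³⁻])^(1/3) = 1.8×10⁻⁷ mol L⁻¹
AgCl requires the lower [Ag⁺], so it precipitates first.

AgCl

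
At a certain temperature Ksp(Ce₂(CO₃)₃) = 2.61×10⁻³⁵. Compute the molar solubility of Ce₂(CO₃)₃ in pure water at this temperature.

Ce₂(CO₃)₃(s) ⇌ 2 Ce³⁺(aq) + 3 CO₃²⁻(aq)
With molar solubility s: [Ce³⁺] = 2s, [CO₃²⁻] = 3s.
Ksp = [Ce³⁺]^2[CO₃²⁻]^3 = (2s)^2 · (3s)^3 = 108s^5
108s^5 = 2.61×10⁻³⁵  ⇒  s^5 = 2.42×10⁻³⁷
s = (2.42×10⁻³⁷)^(1/5) = 4.75×10⁻⁸ mol L⁻¹

4.75×10⁻⁸ M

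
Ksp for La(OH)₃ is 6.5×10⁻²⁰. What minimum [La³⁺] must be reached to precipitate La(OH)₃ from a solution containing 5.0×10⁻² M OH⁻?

5.2×10⁻¹⁶ M

Each salt precipitates once Q = Ksp for that salt.
La(OH)₃(s) ⇌ La³⁺(aq) + 3 OH⁻(aq)
Ksp = [La³⁺][OH⁻]^3 = [La³⁺](5.0×10⁻²)^3
[La³⁺] = 6.5×10⁻²⁰ / (5.0×10⁻²)^3 = 5.2×10⁻¹⁶
[La³⁺] = 5.2×10⁻¹⁶ M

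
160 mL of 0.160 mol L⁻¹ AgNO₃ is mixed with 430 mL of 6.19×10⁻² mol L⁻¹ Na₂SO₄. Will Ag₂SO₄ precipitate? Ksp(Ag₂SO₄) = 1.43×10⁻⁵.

Yes

Total volume after mixing = 160 + 430 = 590 mL.
[Ag⁺] = (0.160)(160)/590 = 4.34×10⁻² mol L⁻¹
[SO₄²⁻] = (6.19×10⁻²)(430)/590 = 4.51×10⁻² mol L⁻¹
Q = [Ag⁺]^2[SO₄²⁻] = 8.49×10⁻⁵
Since Q (8.49×10⁻⁵) exceeds Ksp (1.43×10⁻⁵), Ag₂SO₄ will precipitate.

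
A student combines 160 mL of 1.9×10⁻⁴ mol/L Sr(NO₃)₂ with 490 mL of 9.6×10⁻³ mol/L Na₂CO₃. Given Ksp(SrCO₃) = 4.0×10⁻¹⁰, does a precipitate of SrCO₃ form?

Yes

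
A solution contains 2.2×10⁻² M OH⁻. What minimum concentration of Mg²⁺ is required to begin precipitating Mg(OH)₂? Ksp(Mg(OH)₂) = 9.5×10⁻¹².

2.0×10⁻⁸ M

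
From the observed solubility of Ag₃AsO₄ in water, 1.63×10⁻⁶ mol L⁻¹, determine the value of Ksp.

Ag₃AsO₄(s) ⇌ 3 Ag⁺(aq) + AsO₄³⁻(aq)
If s mol/L of Ag₃AsO₄ dissolves, [Ag⁺] = 3s and [AsO₄³⁻] = s.
Ksp = [Ag⁺]^3[AsO₄³⁻] = (3s)^3 · s = 27s^4
Ksp = 27 × (1.63×10⁻⁶)^4 = 1.91×10⁻²²

Ksp = 1.91×10⁻²²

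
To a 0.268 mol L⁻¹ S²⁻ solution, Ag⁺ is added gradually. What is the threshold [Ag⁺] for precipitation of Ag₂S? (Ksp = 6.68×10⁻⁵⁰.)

4.99×10⁻²⁵ M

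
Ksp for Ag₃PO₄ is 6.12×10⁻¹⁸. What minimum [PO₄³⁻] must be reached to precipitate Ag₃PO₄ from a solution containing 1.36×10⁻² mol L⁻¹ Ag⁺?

Precipitation of each salt begins when its ion product equals Ksp.
Ag₃PO₄(s) ⇌ 3 Ag⁺(aq) + PO₄³⁻(aq)
Ksp = [Ag⁺]^3[PO₄³⁻] = [PO₄³⁻](1.36×10⁻²)^3
[PO₄³⁻] = 6.12×10⁻¹⁸ / (1.36×10⁻²)^3 = 2.43×10⁻¹²
[PO₄³⁻] = 2.43×10⁻¹² mol L⁻¹

2.43×10⁻¹² M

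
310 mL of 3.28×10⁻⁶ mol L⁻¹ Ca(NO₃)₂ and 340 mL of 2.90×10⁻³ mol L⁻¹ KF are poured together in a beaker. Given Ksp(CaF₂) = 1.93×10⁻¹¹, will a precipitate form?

No

After mixing, V = 310 mL + 340 mL = 650 mL.
[Ca²⁺] = (3.28×10⁻⁶)(310)/650 = 1.56×10⁻⁶ mol L⁻¹
[F⁻] = (2.90×10⁻³)(340)/650 = 1.52×10⁻³ mol L⁻¹
Q = [Ca²⁺][F⁻]^2 = 3.60×10⁻¹²
Since Q (3.60×10⁻¹²) is less than Ksp (1.93×10⁻¹¹), no CaF₂ precipitates.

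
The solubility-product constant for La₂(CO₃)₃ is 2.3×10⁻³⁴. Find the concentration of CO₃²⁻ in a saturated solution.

2.2×10⁻⁷ M

La₂(CO₃)₃(s) ⇌ 2 La³⁺(aq) + 3 CO₃²⁻(aq)
Let s be the molar solubility. Then [La³⁺] = 2s and [CO₃²⁻] = 3s.
Ksp = [La³⁺]^2[CO₃²⁻]^3 = (2s)^2 · (3s)^3 = 108s^5 = 2.3×10⁻³⁴
s = 7.3×10⁻⁸ mol/L
[CO₃²⁻] = 3s = 2.2×10⁻⁷ mol/L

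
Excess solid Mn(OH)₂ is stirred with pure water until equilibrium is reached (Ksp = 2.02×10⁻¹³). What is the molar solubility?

3.70×10⁻⁵ M

Mn(OH)₂(s) ⇌ Mn²⁺(aq) + 2 OH⁻(aq)
If s mol/L of Mn(OH)₂ dissolves, [Mn²⁺] = s and [OH⁻] = 2s.
Ksp = [Mn²⁺][OH⁻]^2 = s · (2s)^2 = 4s^3
4s^3 = 2.02×10⁻¹³  ⇒  s^3 = 5.05×10⁻¹⁴
s = 3.70×10⁻⁵ mol/L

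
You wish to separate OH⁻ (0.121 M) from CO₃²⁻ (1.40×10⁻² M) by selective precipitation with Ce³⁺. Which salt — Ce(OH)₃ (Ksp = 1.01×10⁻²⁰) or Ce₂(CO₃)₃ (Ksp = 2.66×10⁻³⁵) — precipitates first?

Ce(OH)₃

Precipitation of each salt begins when its ion product equals Ksp.
For Ce(OH)₃: [Ce³⁺] = (Ksp/[OH⁻]^3) = 5.70×10⁻¹⁸ M
For Ce₂(CO₃)₃: [Ce³⁺] = (Ksp/[CO₃²⁻]^3)^(1/2) = 3.11×10⁻¹⁵ M
The smaller threshold [Ce³⁺] is reached first, so Ce(OH)₃ precipitates first.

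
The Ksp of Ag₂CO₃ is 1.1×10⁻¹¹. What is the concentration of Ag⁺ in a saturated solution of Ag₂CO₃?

2.8×10⁻⁴ M

Ag₂CO₃(s) ⇌ 2 Ag⁺(aq) + CO₃²⁻(aq)
For each mole of Ag₂CO₃ that dissolves per liter, [Ag⁺] = 2s and [CO₃²⁻] = s; let s denote this solubility.
Ksp = [Ag⁺]^2[CO₃²⁻] = (2s)^2 · s = 4s^3 = 1.1×10⁻¹¹
s = 1.4×10⁻⁴ M
[Ag⁺] = 2s = 2.8×10⁻⁴ M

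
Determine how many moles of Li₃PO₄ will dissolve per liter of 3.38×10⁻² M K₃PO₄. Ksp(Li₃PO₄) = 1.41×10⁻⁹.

1.16×10⁻³ M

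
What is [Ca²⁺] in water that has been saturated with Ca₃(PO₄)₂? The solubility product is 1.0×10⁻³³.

Ca₃(PO₄)₂(s) ⇌ 3 Ca²⁺(aq) + 2 PO₄³⁻(aq)
Let s be the molar solubility. Then [Ca²⁺] = 3s and [PO₄³⁻] = 2s.
Ksp = [Ca²⁺]^3[PO₄³⁻]^2 = (3s)^3 · (2s)^2 = 108s^5 = 1.0×10⁻³³
s = 9.8×10⁻⁸ mol L⁻¹
[Ca²⁺] = 3s = 3.0×10⁻⁷ mol L⁻¹

3.0×10⁻⁷ M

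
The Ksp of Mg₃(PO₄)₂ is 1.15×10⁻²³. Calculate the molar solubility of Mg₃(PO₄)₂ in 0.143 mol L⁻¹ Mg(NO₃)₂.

Mg₃(PO₄)₂(s) ⇌ 3 Mg²⁺(aq) + 2 PO₄³⁻(aq)
The solution already contains Mg²⁺ at 0.143 mol L⁻¹. Let s be the molar solubility of Mg₃(PO₄)₂.
[Mg²⁺] ≈ 0.143 mol L⁻¹ (common ion dominates); [PO₄³⁻] = 2s.
Ksp = [Mg²⁺]^3[PO₄³⁻]^2 = (0.143)^3(2s)^2
(2s)^2 = 1.15×10⁻²³ / (0.143)^3 = 3.93×10⁻²¹
s = 3.14×10⁻¹¹ mol L⁻¹

3.14×10⁻¹¹ M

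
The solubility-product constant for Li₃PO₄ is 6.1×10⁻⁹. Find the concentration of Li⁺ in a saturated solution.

1.2×10⁻² M

Li₃PO₄(s) ⇌ 3 Li⁺(aq) + PO₄³⁻(aq)
Let s be the molar solubility. Then [Li⁺] = 3s and [PO₄³⁻] = s.
Ksp = [Li⁺]^3[PO₄³⁻] = (3s)^3 · s = 27s^4 = 6.1×10⁻⁹
s = 3.9×10⁻³ mol L⁻¹
[Li⁺] = 3s = 1.2×10⁻² mol L⁻¹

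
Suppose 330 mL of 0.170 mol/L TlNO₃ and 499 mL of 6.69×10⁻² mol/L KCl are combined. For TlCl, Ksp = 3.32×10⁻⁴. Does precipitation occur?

After mixing, V = 330 mL + 499 mL = 829 mL.
[Tl⁺] = (0.170)(330)/829 = 6.77×10⁻² mol/L
[Cl⁻] = (6.69×10⁻²)(499)/829 = 4.03×10⁻² mol/L
Q = [Tl⁺][Cl⁻] = 2.73×10⁻³
Since Q (2.73×10⁻³) exceeds Ksp (3.32×10⁻⁴), TlCl will precipitate.

Yes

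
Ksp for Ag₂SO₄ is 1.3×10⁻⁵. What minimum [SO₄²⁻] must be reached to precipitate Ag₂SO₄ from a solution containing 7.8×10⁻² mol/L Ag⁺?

2.1×10⁻³ M

The threshold for precipitation is Q = Ksp.
Ag₂SO₄(s) ⇌ 2 Ag⁺(aq) + SO₄²⁻(aq)
Ksp = [Ag⁺]^2[SO₄²⁻] = [SO₄²⁻](7.8×10⁻²)^2
[SO₄²⁻] = 1.3×10⁻⁵ / (7.8×10⁻²)^2 = 2.1×10⁻³
[SO₄²⁻] = 2.1×10⁻³ mol/L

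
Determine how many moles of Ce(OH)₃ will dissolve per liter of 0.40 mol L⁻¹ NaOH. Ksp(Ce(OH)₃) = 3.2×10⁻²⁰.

5.0×10⁻¹⁹ M

Ce(OH)₃(s) ⇌ Ce³⁺(aq) + 3 OH⁻(aq)
The solution already contains OH⁻ at 0.40 mol L⁻¹. Let s be the molar solubility of Ce(OH)₃.
[OH⁻] ≈ 0.40 mol L⁻¹ (common ion dominates); [Ce³⁺] = s.
Ksp = [Ce³⁺][OH⁻]^3 = s(0.40)^3
s = 3.2×10⁻²⁰ / (0.40)^3 = 5.0×10⁻¹⁹
s = 5.0×10⁻¹⁹ mol L⁻¹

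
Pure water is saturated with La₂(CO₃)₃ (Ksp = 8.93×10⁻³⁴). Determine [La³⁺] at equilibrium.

1.93×10⁻⁷ M

La₂(CO₃)₃(s) ⇌ 2 La³⁺(aq) + 3 CO₃²⁻(aq)
Let s be the molar solubility. Then [La³⁺] = 2s and [CO₃²⁻] = 3s.
Ksp = [La³⁺]^2[CO₃²⁻]^3 = (2s)^2 · (3s)^3 = 108s^5 = 8.93×10⁻³⁴
s = 9.63×10⁻⁸ mol/L
[La³⁺] = 2s = 1.93×10⁻⁷ mol/L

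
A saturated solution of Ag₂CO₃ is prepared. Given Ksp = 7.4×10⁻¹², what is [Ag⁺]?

2.5×10⁻⁴ M

Ag₂CO₃(s) ⇌ 2 Ag⁺(aq) + CO₃²⁻(aq)
With molar solubility s: [Ag⁺] = 2s, [CO₃²⁻] = s.
Ksp = [Ag⁺]^2[CO₃²⁻] = (2s)^2 · s = 4s^3 = 7.4×10⁻¹²
s = 1.2×10⁻⁴ mol L⁻¹
[Ag⁺] = 2s = 2.5×10⁻⁴ mol L⁻¹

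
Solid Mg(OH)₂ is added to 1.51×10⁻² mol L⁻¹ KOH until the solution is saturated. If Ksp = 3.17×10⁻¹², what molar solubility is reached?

Mg(OH)₂(s) ⇌ Mg²⁺(aq) + 2 OH⁻(aq)
With OH⁻ already at 1.51×10⁻² mol L⁻¹ and s small, take [OH⁻] ≈ 1.51×10⁻² mol L⁻¹ and [Mg²⁺] = s.
Ksp = [Mg²⁺][OH⁻]^2 = s(1.51×10⁻²)^2
s = 3.17×10⁻¹² / (1.51×10⁻²)^2 = 1.39×10⁻⁸
s = 1.39×10⁻⁸ mol L⁻¹

1.39×10⁻⁸ M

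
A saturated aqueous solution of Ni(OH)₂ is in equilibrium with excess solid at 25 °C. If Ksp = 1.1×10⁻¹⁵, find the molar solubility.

6.5×10⁻⁶ M

Ni(OH)₂(s) ⇌ Ni²⁺(aq) + 2 OH⁻(aq)
For each mole of Ni(OH)₂ that dissolves per liter, [Ni²⁺] = s and [OH⁻] = 2s; let s denote this solubility.
Ksp = [Ni²⁺][OH⁻]^2 = s · (2s)^2 = 4s^3
4s^3 = 1.1×10⁻¹⁵  ⇒  s^3 = 2.8×10⁻¹⁶
s = 6.5×10⁻⁶ mol/L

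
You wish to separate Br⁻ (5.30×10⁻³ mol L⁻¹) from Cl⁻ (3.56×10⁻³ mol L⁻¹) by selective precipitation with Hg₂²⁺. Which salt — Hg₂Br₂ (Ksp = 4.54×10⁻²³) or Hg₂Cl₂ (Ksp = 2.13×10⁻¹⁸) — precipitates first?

A salt starts to precipitate once the ion product Q reaches its Ksp.
For Hg₂Br₂: [Hg₂²⁺] = (Ksp/[Br⁻]^2) = 1.62×10⁻¹⁸ mol L⁻¹
For Hg₂Cl₂: [Hg₂²⁺] = (Ksp/[Cl⁻]^2) = 1.68×10⁻¹³ mol L⁻¹
The smaller threshold [Hg₂²⁺] is reached first, so Hg₂Br₂ precipitates first.

Hg₂Br₂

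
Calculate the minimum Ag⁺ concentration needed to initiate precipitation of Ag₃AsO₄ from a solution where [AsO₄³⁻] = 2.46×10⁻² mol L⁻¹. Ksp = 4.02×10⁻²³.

The threshold for precipitation is Q = Ksp.
Ag₃AsO₄(s) ⇌ 3 Ag⁺(aq) + AsO₄³⁻(aq)
Ksp = [Ag⁺]^3[AsO₄³⁻] = [Ag⁺]^3(2.46×10⁻²)
[Ag⁺]^3 = 4.02×10⁻²³ / (2.46×10⁻²) = 1.63×10⁻²¹
[Ag⁺] = 1.18×10⁻⁷ mol L⁻¹

1.18×10⁻⁷ M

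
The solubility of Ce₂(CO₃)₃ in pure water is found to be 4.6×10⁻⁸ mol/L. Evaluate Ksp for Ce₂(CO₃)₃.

Ce₂(CO₃)₃(s) ⇌ 2 Ce³⁺(aq) + 3 CO₃²⁻(aq)
With molar solubility s: [Ce³⁺] = 2s, [CO₃²⁻] = 3s.
Ksp = [Ce³⁺]^2[CO₃²⁻]^3 = (2s)^2 · (3s)^3 = 108s^5
Ksp = 108 × (4.6×10⁻⁸)^5 = 2.2×10⁻³⁵

Ksp = 2.2×10⁻³⁵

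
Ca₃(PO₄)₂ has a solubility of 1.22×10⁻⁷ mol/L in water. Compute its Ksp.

Ca₃(PO₄)₂(s) ⇌ 3 Ca²⁺(aq) + 2 PO₄³⁻(aq)
For each mole of Ca₃(PO₄)₂ that dissolves per liter, [Ca²⁺] = 3s and [PO₄³⁻] = 2s; let s denote this solubility.
Ksp = [Ca²⁺]^3[PO₄³⁻]^2 = (3s)^3 · (2s)^2 = 108s^5
Ksp = 108 × (1.22×10⁻⁷)^5 = 2.92×10⁻³³

Ksp = 2.92×10⁻³³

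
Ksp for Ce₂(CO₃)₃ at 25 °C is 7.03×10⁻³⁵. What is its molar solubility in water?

Ce₂(CO₃)₃(s) ⇌ 2 Ce³⁺(aq) + 3 CO₃²⁻(aq)
If s mol/L of Ce₂(CO₃)₃ dissolves, [Ce³⁺] = 2s and [CO₃²⁻] = 3s.
Ksp = [Ce³⁺]^2[CO₃²⁻]^3 = (2s)^2 · (3s)^3 = 108s^5
108s^5 = 7.03×10⁻³⁵  ⇒  s^5 = 6.51×10⁻³⁷
Taking the 5th root, s = 5.79×10⁻⁸ M.

5.79×10⁻⁸ M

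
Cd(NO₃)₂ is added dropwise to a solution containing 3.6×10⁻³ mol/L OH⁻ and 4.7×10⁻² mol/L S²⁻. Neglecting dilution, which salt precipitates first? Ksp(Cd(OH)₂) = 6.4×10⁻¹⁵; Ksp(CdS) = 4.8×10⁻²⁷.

A salt starts to precipitate once the ion product Q reaches its Ksp.
For Cd(OH)₂: [Cd²⁺] = (Ksp/[OH⁻]^2) = 4.9×10⁻¹⁰ mol/L
For CdS: [Cd²⁺] = (Ksp/[S²⁻]) = 1.0×10⁻²⁵ mol/L
Since CdS needs less Cd²⁺ to reach saturation, it precipitates first.

CdS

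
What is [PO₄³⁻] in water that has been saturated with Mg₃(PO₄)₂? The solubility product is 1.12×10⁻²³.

2.01×10⁻⁵ M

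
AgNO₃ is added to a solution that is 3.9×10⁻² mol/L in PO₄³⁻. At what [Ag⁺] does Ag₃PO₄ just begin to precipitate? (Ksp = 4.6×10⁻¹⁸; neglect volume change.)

Each salt precipitates once Q = Ksp for that salt.
Ag₃PO₄(s) ⇌ 3 Ag⁺(aq) + PO₄³⁻(aq)
Ksp = [Ag⁺]^3[PO₄³⁻] = [Ag⁺]^3(3.9×10⁻²)
[Ag⁺]^3 = 4.6×10⁻¹⁸ / (3.9×10⁻²) = 1.2×10⁻¹⁶
[Ag⁺] = 4.9×10⁻⁶ mol/L

4.9×10⁻⁶ M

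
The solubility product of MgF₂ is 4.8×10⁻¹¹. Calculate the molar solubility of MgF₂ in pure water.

2.3×10⁻⁴ M

MgF₂(s) ⇌ Mg²⁺(aq) + 2 F⁻(aq)
For each mole of MgF₂ that dissolves per liter, [Mg²⁺] = s and [F⁻] = 2s; let s denote this solubility.
Ksp = [Mg²⁺][F⁻]^2 = s · (2s)^2 = 4s^3
4s^3 = 4.8×10⁻¹¹  ⇒  s^3 = 1.2×10⁻¹¹
s = 2.3×10⁻⁴ mol L⁻¹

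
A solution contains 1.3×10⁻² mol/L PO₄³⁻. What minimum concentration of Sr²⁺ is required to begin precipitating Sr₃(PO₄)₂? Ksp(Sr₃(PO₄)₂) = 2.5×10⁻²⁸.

1.1×10⁻⁸ M

Each salt precipitates once Q = Ksp for that salt.
Sr₃(PO₄)₂(s) ⇌ 3 Sr²⁺(aq) + 2 PO₄³⁻(aq)
Ksp = [Sr²⁺]^3[PO₄³⁻]^2 = [Sr²⁺]^3(1.3×10⁻²)^2
[Sr²⁺]^3 = 2.5×10⁻²⁸ / (1.3×10⁻²)^2 = 1.5×10⁻²⁴
[Sr²⁺] = 1.1×10⁻⁸ mol/L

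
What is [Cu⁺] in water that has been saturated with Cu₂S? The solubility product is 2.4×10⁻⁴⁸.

Cu₂S(s) ⇌ 2 Cu⁺(aq) + S²⁻(aq)
For each mole of Cu₂S that dissolves per liter, [Cu⁺] = 2s and [S²⁻] = s; let s denote this solubility.
Ksp = [Cu⁺]^2[S²⁻] = (2s)^2 · s = 4s^3 = 2.4×10⁻⁴⁸
s = 8.4×10⁻¹⁷ mol L⁻¹
[Cu⁺] = 2s = 1.7×10⁻¹⁶ mol L⁻¹

1.7×10⁻¹⁶ M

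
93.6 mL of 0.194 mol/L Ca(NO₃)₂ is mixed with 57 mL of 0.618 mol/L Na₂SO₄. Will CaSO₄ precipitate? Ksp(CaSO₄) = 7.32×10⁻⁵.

Yes

After mixing, V = 93.6 mL + 57 mL = 150.6 mL.
[Ca²⁺] = (0.194)(93.6)/150.6 = 0.121 mol/L
[SO₄²⁻] = (0.618)(57)/150.6 = 0.234 mol/L
Q = [Ca²⁺][SO₄²⁻] = 2.82×10⁻²
Because Q > Ksp (2.82×10⁻² vs 7.32×10⁻⁵), a precipitate of CaSO₄ forms.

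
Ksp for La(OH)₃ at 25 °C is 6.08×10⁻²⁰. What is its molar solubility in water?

6.89×10⁻⁶ M

La(OH)₃(s) ⇌ La³⁺(aq) + 3 OH⁻(aq)
Call the molar solubility s, so that [La³⁺] = s and [OH⁻] = 3s.
Ksp = [La³⁺][OH⁻]^3 = s · (3s)^3 = 27s^4
27s^4 = 6.08×10⁻²⁰  ⇒  s^4 = 2.25×10⁻²¹
s = 6.89×10⁻⁶ mol/L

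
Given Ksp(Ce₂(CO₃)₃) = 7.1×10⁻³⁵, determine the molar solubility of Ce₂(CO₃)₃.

Ce₂(CO₃)₃(s) ⇌ 2 Ce³⁺(aq) + 3 CO₃²⁻(aq)
For each mole of Ce₂(CO₃)₃ that dissolves per liter, [Ce³⁺] = 2s and [CO₃²⁻] = 3s; let s denote this solubility.
Ksp = [Ce³⁺]^2[CO₃²⁻]^3 = (2s)^2 · (3s)^3 = 108s^5
108s^5 = 7.1×10⁻³⁵  ⇒  s^5 = 6.6×10⁻³⁷
s = 5.8×10⁻⁸ M

5.8×10⁻⁸ M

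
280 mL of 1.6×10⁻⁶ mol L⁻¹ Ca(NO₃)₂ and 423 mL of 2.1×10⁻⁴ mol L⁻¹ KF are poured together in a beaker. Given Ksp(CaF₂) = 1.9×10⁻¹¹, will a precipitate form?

No

The combined volume is 703 mL.
[Ca²⁺] = (1.6×10⁻⁶)(280)/703 = 6.4×10⁻⁷ mol L⁻¹
[F⁻] = (2.1×10⁻⁴)(423)/703 = 1.3×10⁻⁴ mol L⁻¹
Q = [Ca²⁺][F⁻]^2 = 1.0×10⁻¹⁴
Since Q (1.0×10⁻¹⁴) is less than Ksp (1.9×10⁻¹¹), no CaF₂ precipitates.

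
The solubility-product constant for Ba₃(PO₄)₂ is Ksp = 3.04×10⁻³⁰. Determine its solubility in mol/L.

4.90×10⁻⁷ M

Ba₃(PO₄)₂(s) ⇌ 3 Ba²⁺(aq) + 2 PO₄³⁻(aq)
If s mol/L of Ba₃(PO₄)₂ dissolves, [Ba²⁺] = 3s and [PO₄³⁻] = 2s.
Ksp = [Ba²⁺]^3[PO₄³⁻]^2 = (3s)^3 · (2s)^2 = 108s^5
108s^5 = 3.04×10⁻³⁰  ⇒  s^5 = 2.81×10⁻³²
Taking the 5th root, s = 4.90×10⁻⁷ mol/L.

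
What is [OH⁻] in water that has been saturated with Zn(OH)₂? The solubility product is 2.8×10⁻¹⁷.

3.8×10⁻⁶ M

Zn(OH)₂(s) ⇌ Zn²⁺(aq) + 2 OH⁻(aq)
For each mole of Zn(OH)₂ that dissolves per liter, [Zn²⁺] = s and [OH⁻] = 2s; let s denote this solubility.
Ksp = [Zn²⁺][OH⁻]^2 = s · (2s)^2 = 4s^3 = 2.8×10⁻¹⁷
s = 1.9×10⁻⁶ M
[OH⁻] = 2s = 3.8×10⁻⁶ M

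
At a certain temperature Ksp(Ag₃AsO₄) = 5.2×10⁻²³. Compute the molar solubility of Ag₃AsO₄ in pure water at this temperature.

1.2×10⁻⁶ M

Ag₃AsO₄(s) ⇌ 3 Ag⁺(aq) + AsO₄³⁻(aq)
Let s be the molar solubility. Then [Ag⁺] = 3s and [AsO₄³⁻] = s.
Ksp = [Ag⁺]^3[AsO₄³⁻] = (3s)^3 · s = 27s^4
27s^4 = 5.2×10⁻²³  ⇒  s^4 = 1.9×10⁻²⁴
Taking the 4th root, s = 1.2×10⁻⁶ M.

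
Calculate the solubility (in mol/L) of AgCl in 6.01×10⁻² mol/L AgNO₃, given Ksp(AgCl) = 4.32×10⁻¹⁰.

AgCl(s) ⇌ Ag⁺(aq) + Cl⁻(aq)
Ag⁺ is already present at 6.01×10⁻² mol/L. If s mol/L of AgCl dissolves, [Cl⁻] = s while [Ag⁺] ≈ 6.01×10⁻² mol/L.
Ksp = [Ag⁺][Cl⁻] = (6.01×10⁻²)s
s = 4.32×10⁻¹⁰ / (6.01×10⁻²) = 7.19×10⁻⁹
s = 7.19×10⁻⁹ mol/L

7.19×10⁻⁹ M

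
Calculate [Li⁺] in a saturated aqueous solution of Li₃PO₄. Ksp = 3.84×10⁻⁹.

1.04×10⁻² M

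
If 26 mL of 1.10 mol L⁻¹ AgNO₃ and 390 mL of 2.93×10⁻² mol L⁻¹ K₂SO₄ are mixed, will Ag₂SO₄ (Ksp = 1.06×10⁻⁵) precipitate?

After mixing, V = 26 mL + 390 mL = 416 mL.
[Ag⁺] = (1.10)(26)/416 = 6.88×10⁻² mol L⁻¹
[SO₄²⁻] = (2.93×10⁻²)(390)/416 = 2.75×10⁻² mol L⁻¹
Q = [Ag⁺]^2[SO₄²⁻] = 1.30×10⁻⁴
Since Q (1.30×10⁻⁴) exceeds Ksp (1.06×10⁻⁵), Ag₂SO₄ will precipitate.

Yes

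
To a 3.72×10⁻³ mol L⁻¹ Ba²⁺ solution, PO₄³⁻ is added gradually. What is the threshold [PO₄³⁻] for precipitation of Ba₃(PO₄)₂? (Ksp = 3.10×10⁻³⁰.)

Precipitation begins when Q = Ksp.
Ba₃(PO₄)₂(s) ⇌ 3 Ba²⁺(aq) + 2 PO₄³⁻(aq)
Ksp = [Ba²⁺]^3[PO₄³⁻]^2 = [PO₄³⁻]^2(3.72×10⁻³)^3
[PO₄³⁻]^2 = 3.10×10⁻³⁰ / (3.72×10⁻³)^3 = 6.02×10⁻²³
[PO₄³⁻] = 7.76×10⁻¹² mol L⁻¹

7.76×10⁻¹² M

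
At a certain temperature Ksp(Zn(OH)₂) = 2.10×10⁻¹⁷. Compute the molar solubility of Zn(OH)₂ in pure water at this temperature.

1.74×10⁻⁶ M

Zn(OH)₂(s) ⇌ Zn²⁺(aq) + 2 OH⁻(aq)
Let s be the molar solubility. Then [Zn²⁺] = s and [OH⁻] = 2s.
Ksp = [Zn²⁺][OH⁻]^2 = s · (2s)^2 = 4s^3
4s^3 = 2.10×10⁻¹⁷  ⇒  s^3 = 5.25×10⁻¹⁸
Taking the 3rd root, s = 1.74×10⁻⁶ mol/L.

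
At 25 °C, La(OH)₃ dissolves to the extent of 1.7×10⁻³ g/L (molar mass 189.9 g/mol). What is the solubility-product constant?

Convert to molarity: s = 1.7×10⁻³ / 189.9 = 8.952×10⁻⁶ mol/L
La(OH)₃(s) ⇌ La³⁺(aq) + 3 OH⁻(aq)
Let s be the molar solubility. Then [La³⁺] = s and [OH⁻] = 3s.
Ksp = [La³⁺][OH⁻]^3 = s · (3s)^3 = 27s^4
Ksp = 27 × (8.952×10⁻⁶)^4 = 1.7×10⁻¹⁹

Ksp = 1.7×10⁻¹⁹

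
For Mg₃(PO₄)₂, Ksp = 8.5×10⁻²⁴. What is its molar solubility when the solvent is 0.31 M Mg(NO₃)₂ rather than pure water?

Mg₃(PO₄)₂(s) ⇌ 3 Mg²⁺(aq) + 2 PO₄³⁻(aq)
Mg²⁺ is already present at 0.31 M. If s mol/L of Mg₃(PO₄)₂ dissolves, [PO₄³⁻] = 2s while [Mg²⁺] ≈ 0.31 M.
Ksp = [Mg²⁺]^3[PO₄³⁻]^2 = (0.31)^3(2s)^2
(2s)^2 = 8.5×10⁻²⁴ / (0.31)^3 = 2.9×10⁻²²
s = 8.4×10⁻¹² M

8.4×10⁻¹² M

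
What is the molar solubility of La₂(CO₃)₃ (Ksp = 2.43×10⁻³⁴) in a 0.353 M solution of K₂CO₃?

3.72×10⁻¹⁷ M

La₂(CO₃)₃(s) ⇌ 2 La³⁺(aq) + 3 CO₃²⁻(aq)
Let s be the solubility of La₂(CO₃)₃ here. The common ion gives [CO₃²⁻] ≈ 0.353 M, and [La³⁺] = 2s.
Ksp = [La³⁺]^2[CO₃²⁻]^3 = (2s)^2(0.353)^3
(2s)^2 = 2.43×10⁻³⁴ / (0.353)^3 = 5.52×10⁻³³
s = 3.72×10⁻¹⁷ M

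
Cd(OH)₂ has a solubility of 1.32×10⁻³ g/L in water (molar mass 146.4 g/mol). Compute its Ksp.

Ksp = 2.93×10⁻¹⁵

Molar solubility s = (1.32×10⁻³ g/L) / (146.4 g/mol) = 9.0164×10⁻⁶ mol/L
Cd(OH)₂(s) ⇌ Cd²⁺(aq) + 2 OH⁻(aq)
If s mol/L of Cd(OH)₂ dissolves, [Cd²⁺] = s and [OH⁻] = 2s.
Ksp = [Cd²⁺][OH⁻]^2 = s · (2s)^2 = 4s^3
Ksp = 4 × (9.0164×10⁻⁶)^3 = 2.93×10⁻¹⁵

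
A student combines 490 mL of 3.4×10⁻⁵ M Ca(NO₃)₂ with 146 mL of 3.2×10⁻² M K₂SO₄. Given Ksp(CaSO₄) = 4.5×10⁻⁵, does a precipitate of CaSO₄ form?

No

The combined volume is 636 mL.
[Ca²⁺] = (3.4×10⁻⁵)(490)/636 = 2.6×10⁻⁵ M
[SO₄²⁻] = (3.2×10⁻²)(146)/636 = 7.3×10⁻³ M
Q = [Ca²⁺][SO₄²⁻] = 1.9×10⁻⁷
Q = 1.9×10⁻⁷ < Ksp = 4.5×10⁻⁵, so the solution is unsaturated and no precipitate forms.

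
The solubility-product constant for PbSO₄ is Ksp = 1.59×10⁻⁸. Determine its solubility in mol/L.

1.26×10⁻⁴ M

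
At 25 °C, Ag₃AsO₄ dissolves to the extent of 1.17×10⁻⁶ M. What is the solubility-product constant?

Ksp = 5.06×10⁻²³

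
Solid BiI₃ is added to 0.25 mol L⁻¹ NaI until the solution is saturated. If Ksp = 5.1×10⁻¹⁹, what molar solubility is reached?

BiI₃(s) ⇌ Bi³⁺(aq) + 3 I⁻(aq)
The solution already contains I⁻ at 0.25 mol L⁻¹. Let s be the molar solubility of BiI₃.
[I⁻] ≈ 0.25 mol L⁻¹ (common ion dominates); [Bi³⁺] = s.
Ksp = [Bi³⁺][I⁻]^3 = s(0.25)^3
s = 5.1×10⁻¹⁹ / (0.25)^3 = 3.3×10⁻¹⁷
s = 3.3×10⁻¹⁷ mol L⁻¹

3.3×10⁻¹⁷ M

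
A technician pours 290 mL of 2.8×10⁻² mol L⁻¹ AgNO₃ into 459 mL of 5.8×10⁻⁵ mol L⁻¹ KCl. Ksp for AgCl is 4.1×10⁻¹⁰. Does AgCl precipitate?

Total volume after mixing = 290 + 459 = 749 mL.
[Ag⁺] = (2.8×10⁻²)(290)/749 = 1.1×10⁻² mol L⁻¹
[Cl⁻] = (5.8×10⁻⁵)(459)/749 = 3.6×10⁻⁵ mol L⁻¹
Q = [Ag⁺][Cl⁻] = 3.9×10⁻⁷
Because Q > Ksp (3.9×10⁻⁷ vs 4.1×10⁻¹⁰), a precipitate of AgCl forms.

Yes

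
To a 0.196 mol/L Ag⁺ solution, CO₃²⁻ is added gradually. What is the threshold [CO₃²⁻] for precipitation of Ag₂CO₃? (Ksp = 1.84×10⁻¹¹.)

4.79×10⁻¹⁰ M

Precipitation begins when Q = Ksp.
Ag₂CO₃(s) ⇌ 2 Ag⁺(aq) + CO₃²⁻(aq)
Ksp = [Ag⁺]^2[CO₃²⁻] = [CO₃²⁻](0.196)^2
[CO₃²⁻] = 1.84×10⁻¹¹ / (0.196)^2 = 4.79×10⁻¹⁰
[CO₃²⁻] = 4.79×10⁻¹⁰ mol/L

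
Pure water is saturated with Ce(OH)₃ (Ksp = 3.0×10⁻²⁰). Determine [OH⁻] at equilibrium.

Ce(OH)₃(s) ⇌ Ce³⁺(aq) + 3 OH⁻(aq)
If s mol/L of Ce(OH)₃ dissolves, [Ce³⁺] = s and [OH⁻] = 3s.
Ksp = [Ce³⁺][OH⁻]^3 = s · (3s)^3 = 27s^4 = 3.0×10⁻²⁰
s = 5.8×10⁻⁶ mol L⁻¹
[OH⁻] = 3s = 1.7×10⁻⁵ mol L⁻¹

1.7×10⁻⁵ M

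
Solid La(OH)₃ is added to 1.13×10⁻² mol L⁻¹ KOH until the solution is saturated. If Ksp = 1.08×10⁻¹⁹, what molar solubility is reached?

La(OH)₃(s) ⇌ La³⁺(aq) + 3 OH⁻(aq)
Let s be the solubility of La(OH)₃ here. The common ion gives [OH⁻] ≈ 1.13×10⁻² mol L⁻¹, and [La³⁺] = s.
Ksp = [La³⁺][OH⁻]^3 = s(1.13×10⁻²)^3
s = 1.08×10⁻¹⁹ / (1.13×10⁻²)^3 = 7.48×10⁻¹⁴
s = 7.48×10⁻¹⁴ mol L⁻¹

7.48×10⁻¹⁴ M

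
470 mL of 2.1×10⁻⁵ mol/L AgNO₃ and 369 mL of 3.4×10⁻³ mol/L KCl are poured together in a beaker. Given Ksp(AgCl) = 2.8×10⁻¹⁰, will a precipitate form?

After mixing, V = 470 mL + 369 mL = 839 mL.
[Ag⁺] = (2.1×10⁻⁵)(470)/839 = 1.2×10⁻⁵ mol/L
[Cl⁻] = (3.4×10⁻³)(369)/839 = 1.5×10⁻³ mol/L
Q = [Ag⁺][Cl⁻] = 1.8×10⁻⁸
Since Q (1.8×10⁻⁸) exceeds Ksp (2.8×10⁻¹⁰), AgCl will precipitate.

Yes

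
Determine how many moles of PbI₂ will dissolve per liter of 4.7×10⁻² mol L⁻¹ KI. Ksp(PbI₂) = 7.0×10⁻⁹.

3.2×10⁻⁶ M

PbI₂(s) ⇌ Pb²⁺(aq) + 2 I⁻(aq)
With I⁻ already at 4.7×10⁻² mol L⁻¹ and s small, take [I⁻] ≈ 4.7×10⁻² mol L⁻¹ and [Pb²⁺] = s.
Ksp = [Pb²⁺][I⁻]^2 = s(4.7×10⁻²)^2
s = 7.0×10⁻⁹ / (4.7×10⁻²)^2 = 3.2×10⁻⁶
s = 3.2×10⁻⁶ mol L⁻¹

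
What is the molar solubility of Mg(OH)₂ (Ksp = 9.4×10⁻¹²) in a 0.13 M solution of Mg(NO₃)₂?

4.3×10⁻⁶ M

Mg(OH)₂(s) ⇌ Mg²⁺(aq) + 2 OH⁻(aq)
Mg²⁺ is already present at 0.13 M. If s mol/L of Mg(OH)₂ dissolves, [OH⁻] = 2s while [Mg²⁺] ≈ 0.13 M.
Ksp = [Mg²⁺][OH⁻]^2 = (0.13)(2s)^2
(2s)^2 = 9.4×10⁻¹² / (0.13) = 7.2×10⁻¹¹
s = 4.3×10⁻⁶ M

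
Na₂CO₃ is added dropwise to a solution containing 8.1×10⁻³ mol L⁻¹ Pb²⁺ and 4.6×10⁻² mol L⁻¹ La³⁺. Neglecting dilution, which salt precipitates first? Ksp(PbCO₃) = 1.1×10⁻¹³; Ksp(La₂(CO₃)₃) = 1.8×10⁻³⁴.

PbCO₃

A salt starts to precipitate once the ion product Q reaches its Ksp.
For PbCO₃: [CO₃²⁻] = (Ksp/[Pb²⁺]) = 1.4×10⁻¹¹ mol L⁻¹
For La₂(CO₃)₃: [CO₃²⁻] = (Ksp/[La³⁺]^2)^(1/3) = 4.4×10⁻¹¹ mol L⁻¹
PbCO₃ requires the lower [CO₃²⁻], so it precipitates first.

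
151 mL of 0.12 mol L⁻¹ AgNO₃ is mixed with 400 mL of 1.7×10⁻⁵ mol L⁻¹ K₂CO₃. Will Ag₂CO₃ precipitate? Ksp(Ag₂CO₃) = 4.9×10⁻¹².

The combined volume is 551 mL.
[Ag⁺] = (0.12)(151)/551 = 3.3×10⁻² mol L⁻¹
[CO₃²⁻] = (1.7×10⁻⁵)(400)/551 = 1.2×10⁻⁵ mol L⁻¹
Q = [Ag⁺]^2[CO₃²⁻] = 1.3×10⁻⁸
Because Q > Ksp (1.3×10⁻⁸ vs 4.9×10⁻¹²), a precipitate of Ag₂CO₃ forms.

Yes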